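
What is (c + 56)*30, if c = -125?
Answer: -2070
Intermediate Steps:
(c + 56)*30 = (-125 + 56)*30 = -69*30 = -2070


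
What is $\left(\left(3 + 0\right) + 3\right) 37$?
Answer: $222$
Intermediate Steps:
$\left(\left(3 + 0\right) + 3\right) 37 = \left(3 + 3\right) 37 = 6 \cdot 37 = 222$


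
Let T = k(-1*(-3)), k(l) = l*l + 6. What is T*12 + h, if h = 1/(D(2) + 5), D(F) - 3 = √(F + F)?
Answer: 1801/10 ≈ 180.10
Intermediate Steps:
D(F) = 3 + √2*√F (D(F) = 3 + √(F + F) = 3 + √(2*F) = 3 + √2*√F)
k(l) = 6 + l² (k(l) = l² + 6 = 6 + l²)
T = 15 (T = 6 + (-1*(-3))² = 6 + 3² = 6 + 9 = 15)
h = ⅒ (h = 1/((3 + √2*√2) + 5) = 1/((3 + 2) + 5) = 1/(5 + 5) = 1/10 = ⅒ ≈ 0.10000)
T*12 + h = 15*12 + ⅒ = 180 + ⅒ = 1801/10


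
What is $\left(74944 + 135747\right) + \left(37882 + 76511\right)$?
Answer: $325084$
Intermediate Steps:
$\left(74944 + 135747\right) + \left(37882 + 76511\right) = 210691 + 114393 = 325084$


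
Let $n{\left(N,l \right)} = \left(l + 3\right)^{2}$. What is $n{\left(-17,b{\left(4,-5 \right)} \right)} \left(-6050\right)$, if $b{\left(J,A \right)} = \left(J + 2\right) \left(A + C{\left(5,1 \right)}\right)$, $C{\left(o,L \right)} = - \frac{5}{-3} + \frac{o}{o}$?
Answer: $-732050$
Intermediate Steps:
$C{\left(o,L \right)} = \frac{8}{3}$ ($C{\left(o,L \right)} = \left(-5\right) \left(- \frac{1}{3}\right) + 1 = \frac{5}{3} + 1 = \frac{8}{3}$)
$b{\left(J,A \right)} = \left(2 + J\right) \left(\frac{8}{3} + A\right)$ ($b{\left(J,A \right)} = \left(J + 2\right) \left(A + \frac{8}{3}\right) = \left(2 + J\right) \left(\frac{8}{3} + A\right)$)
$n{\left(N,l \right)} = \left(3 + l\right)^{2}$
$n{\left(-17,b{\left(4,-5 \right)} \right)} \left(-6050\right) = \left(3 + \left(\frac{16}{3} + 2 \left(-5\right) + \frac{8}{3} \cdot 4 - 20\right)\right)^{2} \left(-6050\right) = \left(3 + \left(\frac{16}{3} - 10 + \frac{32}{3} - 20\right)\right)^{2} \left(-6050\right) = \left(3 - 14\right)^{2} \left(-6050\right) = \left(-11\right)^{2} \left(-6050\right) = 121 \left(-6050\right) = -732050$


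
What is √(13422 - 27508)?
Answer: I*√14086 ≈ 118.68*I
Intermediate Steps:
√(13422 - 27508) = √(-14086) = I*√14086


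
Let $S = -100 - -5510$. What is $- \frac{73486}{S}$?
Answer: $- \frac{36743}{2705} \approx -13.583$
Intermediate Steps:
$S = 5410$ ($S = -100 + 5510 = 5410$)
$- \frac{73486}{S} = - \frac{73486}{5410} = \left(-73486\right) \frac{1}{5410} = - \frac{36743}{2705}$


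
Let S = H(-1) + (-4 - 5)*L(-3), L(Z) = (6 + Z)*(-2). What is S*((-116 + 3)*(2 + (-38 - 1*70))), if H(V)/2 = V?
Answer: 622856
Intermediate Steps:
H(V) = 2*V
L(Z) = -12 - 2*Z
S = 52 (S = 2*(-1) + (-4 - 5)*(-12 - 2*(-3)) = -2 - 9*(-12 + 6) = -2 - 9*(-6) = -2 + 54 = 52)
S*((-116 + 3)*(2 + (-38 - 1*70))) = 52*((-116 + 3)*(2 + (-38 - 1*70))) = 52*(-113*(2 + (-38 - 70))) = 52*(-113*(2 - 108)) = 52*(-113*(-106)) = 52*11978 = 622856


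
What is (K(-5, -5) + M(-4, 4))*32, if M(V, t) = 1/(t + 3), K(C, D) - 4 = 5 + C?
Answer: 928/7 ≈ 132.57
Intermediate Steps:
K(C, D) = 9 + C (K(C, D) = 4 + (5 + C) = 9 + C)
M(V, t) = 1/(3 + t)
(K(-5, -5) + M(-4, 4))*32 = ((9 - 5) + 1/(3 + 4))*32 = (4 + 1/7)*32 = (4 + ⅐)*32 = (29/7)*32 = 928/7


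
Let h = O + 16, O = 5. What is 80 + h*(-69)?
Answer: -1369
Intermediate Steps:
h = 21 (h = 5 + 16 = 21)
80 + h*(-69) = 80 + 21*(-69) = 80 - 1449 = -1369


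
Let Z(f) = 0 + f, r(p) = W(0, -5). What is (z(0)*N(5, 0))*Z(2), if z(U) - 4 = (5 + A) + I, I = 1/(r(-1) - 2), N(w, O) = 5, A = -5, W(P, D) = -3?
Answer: 38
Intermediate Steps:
r(p) = -3
Z(f) = f
I = -1/5 (I = 1/(-3 - 2) = 1/(-5) = -1/5 ≈ -0.20000)
z(U) = 19/5 (z(U) = 4 + ((5 - 5) - 1/5) = 4 + (0 - 1/5) = 4 - 1/5 = 19/5)
(z(0)*N(5, 0))*Z(2) = ((19/5)*5)*2 = 19*2 = 38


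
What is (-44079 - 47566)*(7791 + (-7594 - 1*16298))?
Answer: 1475576145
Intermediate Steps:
(-44079 - 47566)*(7791 + (-7594 - 1*16298)) = -91645*(7791 + (-7594 - 16298)) = -91645*(7791 - 23892) = -91645*(-16101) = 1475576145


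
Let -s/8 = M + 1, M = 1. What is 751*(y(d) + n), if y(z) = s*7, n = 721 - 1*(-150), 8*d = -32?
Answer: 570009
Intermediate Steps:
s = -16 (s = -8*(1 + 1) = -8*2 = -16)
d = -4 (d = (⅛)*(-32) = -4)
n = 871 (n = 721 + 150 = 871)
y(z) = -112 (y(z) = -16*7 = -112)
751*(y(d) + n) = 751*(-112 + 871) = 751*759 = 570009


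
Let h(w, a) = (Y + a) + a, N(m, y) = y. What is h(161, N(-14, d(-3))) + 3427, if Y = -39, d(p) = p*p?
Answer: 3406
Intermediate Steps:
d(p) = p²
h(w, a) = -39 + 2*a (h(w, a) = (-39 + a) + a = -39 + 2*a)
h(161, N(-14, d(-3))) + 3427 = (-39 + 2*(-3)²) + 3427 = (-39 + 2*9) + 3427 = (-39 + 18) + 3427 = -21 + 3427 = 3406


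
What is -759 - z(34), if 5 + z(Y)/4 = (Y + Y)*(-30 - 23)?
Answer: 13677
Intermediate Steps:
z(Y) = -20 - 424*Y (z(Y) = -20 + 4*((Y + Y)*(-30 - 23)) = -20 + 4*((2*Y)*(-53)) = -20 + 4*(-106*Y) = -20 - 424*Y)
-759 - z(34) = -759 - (-20 - 424*34) = -759 - (-20 - 14416) = -759 - 1*(-14436) = -759 + 14436 = 13677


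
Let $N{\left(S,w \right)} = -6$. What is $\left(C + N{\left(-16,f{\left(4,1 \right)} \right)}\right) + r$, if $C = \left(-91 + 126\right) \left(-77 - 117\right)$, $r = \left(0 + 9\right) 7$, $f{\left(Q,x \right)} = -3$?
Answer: $-6733$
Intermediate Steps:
$r = 63$ ($r = 9 \cdot 7 = 63$)
$C = -6790$ ($C = 35 \left(-194\right) = -6790$)
$\left(C + N{\left(-16,f{\left(4,1 \right)} \right)}\right) + r = \left(-6790 - 6\right) + 63 = -6796 + 63 = -6733$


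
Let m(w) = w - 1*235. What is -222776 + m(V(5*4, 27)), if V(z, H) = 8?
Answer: -223003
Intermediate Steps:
m(w) = -235 + w (m(w) = w - 235 = -235 + w)
-222776 + m(V(5*4, 27)) = -222776 + (-235 + 8) = -222776 - 227 = -223003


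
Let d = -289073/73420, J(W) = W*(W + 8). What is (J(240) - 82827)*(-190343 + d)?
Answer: 325721667603831/73420 ≈ 4.4364e+9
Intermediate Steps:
J(W) = W*(8 + W)
d = -289073/73420 (d = -289073*1/73420 = -289073/73420 ≈ -3.9373)
(J(240) - 82827)*(-190343 + d) = (240*(8 + 240) - 82827)*(-190343 - 289073/73420) = (240*248 - 82827)*(-13975272133/73420) = (59520 - 82827)*(-13975272133/73420) = -23307*(-13975272133/73420) = 325721667603831/73420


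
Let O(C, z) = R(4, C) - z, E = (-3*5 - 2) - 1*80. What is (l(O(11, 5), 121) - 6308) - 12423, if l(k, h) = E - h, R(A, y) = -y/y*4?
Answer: -18949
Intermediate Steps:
R(A, y) = -4 (R(A, y) = -1*1*4 = -1*4 = -4)
E = -97 (E = (-15 - 2) - 80 = -17 - 80 = -97)
O(C, z) = -4 - z
l(k, h) = -97 - h
(l(O(11, 5), 121) - 6308) - 12423 = ((-97 - 1*121) - 6308) - 12423 = ((-97 - 121) - 6308) - 12423 = (-218 - 6308) - 12423 = -6526 - 12423 = -18949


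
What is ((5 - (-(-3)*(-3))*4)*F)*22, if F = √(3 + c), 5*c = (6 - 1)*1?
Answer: 1804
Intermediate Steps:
c = 1 (c = ((6 - 1)*1)/5 = (5*1)/5 = (⅕)*5 = 1)
F = 2 (F = √(3 + 1) = √4 = 2)
((5 - (-(-3)*(-3))*4)*F)*22 = ((5 - (-(-3)*(-3))*4)*2)*22 = ((5 - (-3*3)*4)*2)*22 = ((5 - (-9)*4)*2)*22 = ((5 - 1*(-36))*2)*22 = ((5 + 36)*2)*22 = (41*2)*22 = 82*22 = 1804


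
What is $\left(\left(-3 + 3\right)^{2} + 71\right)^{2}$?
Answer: $5041$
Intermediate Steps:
$\left(\left(-3 + 3\right)^{2} + 71\right)^{2} = \left(0^{2} + 71\right)^{2} = \left(0 + 71\right)^{2} = 71^{2} = 5041$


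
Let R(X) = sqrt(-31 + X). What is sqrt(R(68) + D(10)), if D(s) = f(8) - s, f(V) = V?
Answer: sqrt(-2 + sqrt(37)) ≈ 2.0206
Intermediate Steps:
D(s) = 8 - s
sqrt(R(68) + D(10)) = sqrt(sqrt(-31 + 68) + (8 - 1*10)) = sqrt(sqrt(37) + (8 - 10)) = sqrt(sqrt(37) - 2) = sqrt(-2 + sqrt(37))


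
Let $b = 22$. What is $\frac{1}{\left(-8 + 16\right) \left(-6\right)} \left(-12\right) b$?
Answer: $\frac{11}{2} \approx 5.5$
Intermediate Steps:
$\frac{1}{\left(-8 + 16\right) \left(-6\right)} \left(-12\right) b = \frac{1}{\left(-8 + 16\right) \left(-6\right)} \left(-12\right) 22 = \frac{1}{8} \left(- \frac{1}{6}\right) \left(-12\right) 22 = \left(- \frac{1}{48}\right) \left(-12\right) 22 = \frac{1}{4} \cdot 22 = \frac{11}{2}$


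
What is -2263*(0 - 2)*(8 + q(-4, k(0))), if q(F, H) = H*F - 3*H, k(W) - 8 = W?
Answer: -217248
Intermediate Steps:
k(W) = 8 + W
q(F, H) = -3*H + F*H (q(F, H) = F*H - 3*H = -3*H + F*H)
-2263*(0 - 2)*(8 + q(-4, k(0))) = -2263*(0 - 2)*(8 + (8 + 0)*(-3 - 4)) = -(-4526)*(8 + 8*(-7)) = -(-4526)*(8 - 56) = -(-4526)*(-48) = -2263*96 = -217248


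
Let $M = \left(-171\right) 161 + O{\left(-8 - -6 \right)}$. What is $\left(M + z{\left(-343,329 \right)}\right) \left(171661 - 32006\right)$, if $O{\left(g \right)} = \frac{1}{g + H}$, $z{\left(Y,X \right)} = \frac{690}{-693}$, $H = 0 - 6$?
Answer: $- \frac{7105556881145}{1848} \approx -3.845 \cdot 10^{9}$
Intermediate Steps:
$H = -6$ ($H = 0 - 6 = -6$)
$z{\left(Y,X \right)} = - \frac{230}{231}$ ($z{\left(Y,X \right)} = 690 \left(- \frac{1}{693}\right) = - \frac{230}{231}$)
$O{\left(g \right)} = \frac{1}{-6 + g}$ ($O{\left(g \right)} = \frac{1}{g - 6} = \frac{1}{-6 + g}$)
$M = - \frac{220249}{8}$ ($M = \left(-171\right) 161 + \frac{1}{-6 - 2} = -27531 + \frac{1}{-6 + \left(-8 + 6\right)} = -27531 + \frac{1}{-6 - 2} = -27531 + \frac{1}{-8} = -27531 - \frac{1}{8} = - \frac{220249}{8} \approx -27531.0$)
$\left(M + z{\left(-343,329 \right)}\right) \left(171661 - 32006\right) = \left(- \frac{220249}{8} - \frac{230}{231}\right) \left(171661 - 32006\right) = \left(- \frac{50879359}{1848}\right) 139655 = - \frac{7105556881145}{1848}$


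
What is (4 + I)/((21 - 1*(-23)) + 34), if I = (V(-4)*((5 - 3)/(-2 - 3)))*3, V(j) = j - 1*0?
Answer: 22/195 ≈ 0.11282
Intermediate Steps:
V(j) = j (V(j) = j + 0 = j)
I = 24/5 (I = -4*(5 - 3)/(-2 - 3)*3 = -8/(-5)*3 = -8*(-1)/5*3 = -4*(-⅖)*3 = (8/5)*3 = 24/5 ≈ 4.8000)
(4 + I)/((21 - 1*(-23)) + 34) = (4 + 24/5)/((21 - 1*(-23)) + 34) = 44/(5*((21 + 23) + 34)) = 44/(5*(44 + 34)) = (44/5)/78 = (44/5)*(1/78) = 22/195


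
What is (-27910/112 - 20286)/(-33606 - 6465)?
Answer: 1149971/2243976 ≈ 0.51247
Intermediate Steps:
(-27910/112 - 20286)/(-33606 - 6465) = (-27910*1/112 - 20286)/(-40071) = (-13955/56 - 20286)*(-1/40071) = -1149971/56*(-1/40071) = 1149971/2243976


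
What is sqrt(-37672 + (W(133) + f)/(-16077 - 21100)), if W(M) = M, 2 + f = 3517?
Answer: 2*I*sqrt(13016927925946)/37177 ≈ 194.09*I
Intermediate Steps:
f = 3515 (f = -2 + 3517 = 3515)
sqrt(-37672 + (W(133) + f)/(-16077 - 21100)) = sqrt(-37672 + (133 + 3515)/(-16077 - 21100)) = sqrt(-37672 + 3648/(-37177)) = sqrt(-37672 + 3648*(-1/37177)) = sqrt(-37672 - 3648/37177) = sqrt(-1400535592/37177) = 2*I*sqrt(13016927925946)/37177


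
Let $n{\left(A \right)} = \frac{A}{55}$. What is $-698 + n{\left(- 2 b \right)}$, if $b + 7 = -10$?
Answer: $- \frac{38356}{55} \approx -697.38$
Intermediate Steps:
$b = -17$ ($b = -7 - 10 = -17$)
$n{\left(A \right)} = \frac{A}{55}$ ($n{\left(A \right)} = A \frac{1}{55} = \frac{A}{55}$)
$-698 + n{\left(- 2 b \right)} = -698 + \frac{\left(-2\right) \left(-17\right)}{55} = -698 + \frac{1}{55} \cdot 34 = -698 + \frac{34}{55} = - \frac{38356}{55}$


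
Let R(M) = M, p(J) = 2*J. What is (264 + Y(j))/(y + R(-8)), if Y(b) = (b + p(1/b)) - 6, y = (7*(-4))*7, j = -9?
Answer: -2239/1836 ≈ -1.2195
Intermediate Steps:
y = -196 (y = -28*7 = -196)
Y(b) = -6 + b + 2/b (Y(b) = (b + 2/b) - 6 = -6 + b + 2/b)
(264 + Y(j))/(y + R(-8)) = (264 + (-6 - 9 + 2/(-9)))/(-196 - 8) = (264 + (-6 - 9 + 2*(-⅑)))/(-204) = (264 + (-6 - 9 - 2/9))*(-1/204) = (264 - 137/9)*(-1/204) = (2239/9)*(-1/204) = -2239/1836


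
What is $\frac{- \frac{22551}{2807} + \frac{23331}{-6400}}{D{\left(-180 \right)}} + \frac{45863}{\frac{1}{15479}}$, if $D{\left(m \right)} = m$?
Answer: $\frac{765207110177714839}{1077888000} \approx 7.0991 \cdot 10^{8}$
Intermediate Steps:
$\frac{- \frac{22551}{2807} + \frac{23331}{-6400}}{D{\left(-180 \right)}} + \frac{45863}{\frac{1}{15479}} = \frac{- \frac{22551}{2807} + \frac{23331}{-6400}}{-180} + \frac{45863}{\frac{1}{15479}} = \left(\left(-22551\right) \frac{1}{2807} + 23331 \left(- \frac{1}{6400}\right)\right) \left(- \frac{1}{180}\right) + 45863 \frac{1}{\frac{1}{15479}} = \left(- \frac{22551}{2807} - \frac{23331}{6400}\right) \left(- \frac{1}{180}\right) + 45863 \cdot 15479 = \left(- \frac{209816517}{17964800}\right) \left(- \frac{1}{180}\right) + 709913377 = \frac{69938839}{1077888000} + 709913377 = \frac{765207110177714839}{1077888000}$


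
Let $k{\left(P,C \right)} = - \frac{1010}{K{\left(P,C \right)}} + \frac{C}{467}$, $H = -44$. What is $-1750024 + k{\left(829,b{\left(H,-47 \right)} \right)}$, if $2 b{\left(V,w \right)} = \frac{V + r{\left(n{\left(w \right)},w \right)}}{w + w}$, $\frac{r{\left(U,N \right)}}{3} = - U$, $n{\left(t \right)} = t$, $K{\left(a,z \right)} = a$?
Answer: $- \frac{127371882543589}{72782884} \approx -1.75 \cdot 10^{6}$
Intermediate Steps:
$r{\left(U,N \right)} = - 3 U$ ($r{\left(U,N \right)} = 3 \left(- U\right) = - 3 U$)
$b{\left(V,w \right)} = \frac{V - 3 w}{4 w}$ ($b{\left(V,w \right)} = \frac{\left(V - 3 w\right) \frac{1}{w + w}}{2} = \frac{\left(V - 3 w\right) \frac{1}{2 w}}{2} = \frac{\frac{1}{2} \frac{1}{w} \left(V - 3 w\right)}{2} = \frac{V - 3 w}{4 w}$)
$k{\left(P,C \right)} = - \frac{1010}{P} + \frac{C}{467}$
$-1750024 + k{\left(829,b{\left(H,-47 \right)} \right)} = -1750024 - \left(\frac{1010}{829} - \frac{-44 - -141}{1868 \left(-47\right)}\right) = -1750024 + \left(\left(-1010\right) \frac{1}{829} + \frac{\frac{1}{4} \left(- \frac{1}{47}\right) \left(-44 + 141\right)}{467}\right) = -1750024 - \left(\frac{1010}{829} - \frac{\frac{1}{4} \left(- \frac{1}{47}\right) 97}{467}\right) = -1750024 + \left(- \frac{1010}{829} + \frac{1}{467} \left(- \frac{97}{188}\right)\right) = -1750024 - \frac{88754373}{72782884} = - \frac{127371882543589}{72782884}$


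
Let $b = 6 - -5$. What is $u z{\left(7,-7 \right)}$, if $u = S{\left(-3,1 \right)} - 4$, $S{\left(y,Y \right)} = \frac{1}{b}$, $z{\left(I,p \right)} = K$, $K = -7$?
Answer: $\frac{301}{11} \approx 27.364$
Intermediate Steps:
$z{\left(I,p \right)} = -7$
$b = 11$ ($b = 6 + 5 = 11$)
$S{\left(y,Y \right)} = \frac{1}{11}$
$u = - \frac{43}{11}$ ($u = \frac{1}{11} - 4 = - \frac{43}{11} \approx -3.9091$)
$u z{\left(7,-7 \right)} = \left(- \frac{43}{11}\right) \left(-7\right) = \frac{301}{11}$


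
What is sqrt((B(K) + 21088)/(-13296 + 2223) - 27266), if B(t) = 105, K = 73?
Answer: I*sqrt(3343355166603)/11073 ≈ 165.13*I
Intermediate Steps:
sqrt((B(K) + 21088)/(-13296 + 2223) - 27266) = sqrt((105 + 21088)/(-13296 + 2223) - 27266) = sqrt(21193/(-11073) - 27266) = sqrt(21193*(-1/11073) - 27266) = sqrt(-21193/11073 - 27266) = sqrt(-301937611/11073) = I*sqrt(3343355166603)/11073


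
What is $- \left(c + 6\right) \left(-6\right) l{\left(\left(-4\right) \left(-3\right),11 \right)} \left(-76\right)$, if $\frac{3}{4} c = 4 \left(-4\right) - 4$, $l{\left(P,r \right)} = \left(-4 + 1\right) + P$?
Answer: $84816$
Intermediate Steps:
$l{\left(P,r \right)} = -3 + P$
$c = - \frac{80}{3}$ ($c = \frac{4 \left(4 \left(-4\right) - 4\right)}{3} = \frac{4 \left(-16 - 4\right)}{3} = \frac{4}{3} \left(-20\right) = - \frac{80}{3} \approx -26.667$)
$- \left(c + 6\right) \left(-6\right) l{\left(\left(-4\right) \left(-3\right),11 \right)} \left(-76\right) = - \left(- \frac{80}{3} + 6\right) \left(-6\right) \left(-3 - -12\right) \left(-76\right) = - \left(- \frac{62}{3}\right) \left(-6\right) \left(-3 + 12\right) \left(-76\right) = - 124 \cdot 9 \left(-76\right) = - 1116 \left(-76\right) = \left(-1\right) \left(-84816\right) = 84816$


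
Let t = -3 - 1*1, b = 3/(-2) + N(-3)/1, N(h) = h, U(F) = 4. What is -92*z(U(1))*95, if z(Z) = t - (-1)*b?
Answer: 74290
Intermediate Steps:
b = -9/2 (b = 3/(-2) - 3/1 = 3*(-1/2) - 3*1 = -3/2 - 3 = -9/2 ≈ -4.5000)
t = -4 (t = -3 - 1 = -4)
z(Z) = -17/2 (z(Z) = -4 - (-1)*(-9)/2 = -4 - 1*9/2 = -4 - 9/2 = -17/2)
-92*z(U(1))*95 = -92*(-17/2)*95 = 782*95 = 74290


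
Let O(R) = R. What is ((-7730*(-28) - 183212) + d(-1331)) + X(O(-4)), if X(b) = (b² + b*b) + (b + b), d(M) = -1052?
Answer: 32200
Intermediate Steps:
X(b) = 2*b + 2*b² (X(b) = (b² + b²) + 2*b = 2*b² + 2*b = 2*b + 2*b²)
((-7730*(-28) - 183212) + d(-1331)) + X(O(-4)) = ((-7730*(-28) - 183212) - 1052) + 2*(-4)*(1 - 4) = ((216440 - 183212) - 1052) + 2*(-4)*(-3) = (33228 - 1052) + 24 = 32176 + 24 = 32200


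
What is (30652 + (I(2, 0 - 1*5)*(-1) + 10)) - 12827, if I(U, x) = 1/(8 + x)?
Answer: 53504/3 ≈ 17835.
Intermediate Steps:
(30652 + (I(2, 0 - 1*5)*(-1) + 10)) - 12827 = (30652 + (-1/(8 + (0 - 1*5)) + 10)) - 12827 = (30652 + (-1/(8 + (0 - 5)) + 10)) - 12827 = (30652 + (-1/(8 - 5) + 10)) - 12827 = (30652 + (-1/3 + 10)) - 12827 = (30652 + ((⅓)*(-1) + 10)) - 12827 = (30652 + (-⅓ + 10)) - 12827 = (30652 + 29/3) - 12827 = 91985/3 - 12827 = 53504/3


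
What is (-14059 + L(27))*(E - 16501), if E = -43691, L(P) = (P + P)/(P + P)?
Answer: 846179136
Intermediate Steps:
L(P) = 1 (L(P) = (2*P)/((2*P)) = (2*P)*(1/(2*P)) = 1)
(-14059 + L(27))*(E - 16501) = (-14059 + 1)*(-43691 - 16501) = -14058*(-60192) = 846179136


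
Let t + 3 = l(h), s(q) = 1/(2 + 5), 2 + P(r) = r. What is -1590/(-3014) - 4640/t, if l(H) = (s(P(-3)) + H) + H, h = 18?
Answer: -210185/1507 ≈ -139.47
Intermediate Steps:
P(r) = -2 + r
s(q) = ⅐ (s(q) = 1/7 = ⅐)
l(H) = ⅐ + 2*H (l(H) = (⅐ + H) + H = ⅐ + 2*H)
t = 232/7 (t = -3 + (⅐ + 2*18) = -3 + (⅐ + 36) = -3 + 253/7 = 232/7 ≈ 33.143)
-1590/(-3014) - 4640/t = -1590/(-3014) - 4640/232/7 = -1590*(-1/3014) - 4640*7/232 = 795/1507 - 140 = -210185/1507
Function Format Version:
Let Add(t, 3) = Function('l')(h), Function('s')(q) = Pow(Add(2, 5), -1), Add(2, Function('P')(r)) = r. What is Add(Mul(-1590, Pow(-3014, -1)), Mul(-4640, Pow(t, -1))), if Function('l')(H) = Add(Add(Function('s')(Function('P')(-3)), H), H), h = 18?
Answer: Rational(-210185, 1507) ≈ -139.47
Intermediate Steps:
Function('P')(r) = Add(-2, r)
Function('s')(q) = Rational(1, 7) (Function('s')(q) = Pow(7, -1) = Rational(1, 7))
Function('l')(H) = Add(Rational(1, 7), Mul(2, H)) (Function('l')(H) = Add(Add(Rational(1, 7), H), H) = Add(Rational(1, 7), Mul(2, H)))
t = Rational(232, 7) (t = Add(-3, Add(Rational(1, 7), Mul(2, 18))) = Add(-3, Add(Rational(1, 7), 36)) = Add(-3, Rational(253, 7)) = Rational(232, 7) ≈ 33.143)
Add(Mul(-1590, Pow(-3014, -1)), Mul(-4640, Pow(t, -1))) = Add(Mul(-1590, Pow(-3014, -1)), Mul(-4640, Pow(Rational(232, 7), -1))) = Add(Mul(-1590, Rational(-1, 3014)), Mul(-4640, Rational(7, 232))) = Add(Rational(795, 1507), -140) = Rational(-210185, 1507)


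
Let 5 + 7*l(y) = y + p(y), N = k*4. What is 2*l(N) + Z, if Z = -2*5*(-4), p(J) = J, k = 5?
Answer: 50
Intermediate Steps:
N = 20 (N = 5*4 = 20)
Z = 40 (Z = -10*(-4) = 40)
l(y) = -5/7 + 2*y/7 (l(y) = -5/7 + (y + y)/7 = -5/7 + (2*y)/7 = -5/7 + 2*y/7)
2*l(N) + Z = 2*(-5/7 + (2/7)*20) + 40 = 2*(-5/7 + 40/7) + 40 = 2*5 + 40 = 10 + 40 = 50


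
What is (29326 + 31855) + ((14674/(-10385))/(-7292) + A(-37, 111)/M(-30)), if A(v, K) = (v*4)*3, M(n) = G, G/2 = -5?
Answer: 2318220797571/37863710 ≈ 61225.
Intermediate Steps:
G = -10 (G = 2*(-5) = -10)
M(n) = -10
A(v, K) = 12*v (A(v, K) = (4*v)*3 = 12*v)
(29326 + 31855) + ((14674/(-10385))/(-7292) + A(-37, 111)/M(-30)) = (29326 + 31855) + ((14674/(-10385))/(-7292) + (12*(-37))/(-10)) = 61181 + ((14674*(-1/10385))*(-1/7292) - 444*(-1/10)) = 61181 + (-14674/10385*(-1/7292) + 222/5) = 61181 + (7337/37863710 + 222/5) = 61181 + 1681156061/37863710 = 2318220797571/37863710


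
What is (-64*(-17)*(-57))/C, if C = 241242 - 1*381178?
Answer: 1938/4373 ≈ 0.44317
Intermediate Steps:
C = -139936 (C = 241242 - 381178 = -139936)
(-64*(-17)*(-57))/C = (-64*(-17)*(-57))/(-139936) = (1088*(-57))*(-1/139936) = -62016*(-1/139936) = 1938/4373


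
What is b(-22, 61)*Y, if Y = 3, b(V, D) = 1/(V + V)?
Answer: -3/44 ≈ -0.068182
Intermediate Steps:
b(V, D) = 1/(2*V)
b(-22, 61)*Y = ((½)/(-22))*3 = ((½)*(-1/22))*3 = -1/44*3 = -3/44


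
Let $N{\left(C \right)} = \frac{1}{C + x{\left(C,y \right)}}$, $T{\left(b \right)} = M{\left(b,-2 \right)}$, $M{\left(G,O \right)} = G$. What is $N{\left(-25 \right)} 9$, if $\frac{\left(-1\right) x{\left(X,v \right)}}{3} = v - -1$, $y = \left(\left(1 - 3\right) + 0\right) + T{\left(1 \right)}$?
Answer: $- \frac{9}{25} \approx -0.36$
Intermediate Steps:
$T{\left(b \right)} = b$
$y = -1$ ($y = \left(\left(1 - 3\right) + 0\right) + 1 = \left(-2 + 0\right) + 1 = -2 + 1 = -1$)
$x{\left(X,v \right)} = -3 - 3 v$ ($x{\left(X,v \right)} = - 3 \left(v - -1\right) = - 3 \left(v + 1\right) = - 3 \left(1 + v\right) = -3 - 3 v$)
$N{\left(C \right)} = \frac{1}{C}$ ($N{\left(C \right)} = \frac{1}{C - 0} = \frac{1}{C + \left(-3 + 3\right)} = \frac{1}{C + 0} = \frac{1}{C}$)
$N{\left(-25 \right)} 9 = \frac{1}{-25} \cdot 9 = \left(- \frac{1}{25}\right) 9 = - \frac{9}{25}$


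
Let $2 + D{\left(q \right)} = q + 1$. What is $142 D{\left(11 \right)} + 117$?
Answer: $1537$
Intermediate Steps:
$D{\left(q \right)} = -1 + q$ ($D{\left(q \right)} = -2 + \left(q + 1\right) = -2 + \left(1 + q\right) = -1 + q$)
$142 D{\left(11 \right)} + 117 = 142 \left(-1 + 11\right) + 117 = 142 \cdot 10 + 117 = 1420 + 117 = 1537$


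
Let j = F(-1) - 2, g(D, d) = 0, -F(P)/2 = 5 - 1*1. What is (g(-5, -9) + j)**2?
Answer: 100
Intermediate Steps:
F(P) = -8 (F(P) = -2*(5 - 1*1) = -2*(5 - 1) = -2*4 = -8)
j = -10 (j = -8 - 2 = -10)
(g(-5, -9) + j)**2 = (0 - 10)**2 = (-10)**2 = 100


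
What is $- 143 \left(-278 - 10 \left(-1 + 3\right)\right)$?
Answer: $42614$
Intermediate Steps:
$- 143 \left(-278 - 10 \left(-1 + 3\right)\right) = - 143 \left(-278 - 20\right) = \left(-143\right) \left(-298\right) = 42614$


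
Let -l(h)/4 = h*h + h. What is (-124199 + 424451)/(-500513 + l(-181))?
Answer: -300252/630833 ≈ -0.47596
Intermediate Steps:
l(h) = -4*h - 4*h**2 (l(h) = -4*(h*h + h) = -4*(h**2 + h) = -4*(h + h**2) = -4*h - 4*h**2)
(-124199 + 424451)/(-500513 + l(-181)) = (-124199 + 424451)/(-500513 - 4*(-181)*(1 - 181)) = 300252/(-500513 - 4*(-181)*(-180)) = 300252/(-500513 - 130320) = 300252/(-630833) = 300252*(-1/630833) = -300252/630833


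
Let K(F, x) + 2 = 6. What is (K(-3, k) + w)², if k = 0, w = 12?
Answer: 256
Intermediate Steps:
K(F, x) = 4 (K(F, x) = -2 + 6 = 4)
(K(-3, k) + w)² = (4 + 12)² = 16² = 256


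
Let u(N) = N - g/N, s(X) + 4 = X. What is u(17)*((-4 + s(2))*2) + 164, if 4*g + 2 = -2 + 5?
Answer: -677/17 ≈ -39.824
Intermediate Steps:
g = ¼ (g = -½ + (-2 + 5)/4 = -½ + (¼)*3 = -½ + ¾ = ¼ ≈ 0.25000)
s(X) = -4 + X
u(N) = N - 1/(4*N)
u(17)*((-4 + s(2))*2) + 164 = (17 - ¼/17)*((-4 + (-4 + 2))*2) + 164 = (17 - ¼*1/17)*((-4 - 2)*2) + 164 = (17 - 1/68)*(-6*2) + 164 = (1155/68)*(-12) + 164 = -3465/17 + 164 = -677/17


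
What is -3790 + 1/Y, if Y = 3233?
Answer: -12253069/3233 ≈ -3790.0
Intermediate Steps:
-3790 + 1/Y = -3790 + 1/3233 = -12253069/3233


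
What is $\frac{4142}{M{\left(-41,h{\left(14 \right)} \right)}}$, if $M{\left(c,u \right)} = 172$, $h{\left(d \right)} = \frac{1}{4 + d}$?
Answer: $\frac{2071}{86} \approx 24.081$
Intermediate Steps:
$\frac{4142}{M{\left(-41,h{\left(14 \right)} \right)}} = \frac{4142}{172} = 4142 \cdot \frac{1}{172} = \frac{2071}{86}$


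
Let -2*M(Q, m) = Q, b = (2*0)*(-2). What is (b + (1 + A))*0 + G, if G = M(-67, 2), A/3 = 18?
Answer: 67/2 ≈ 33.500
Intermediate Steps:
b = 0 (b = 0*(-2) = 0)
A = 54 (A = 3*18 = 54)
M(Q, m) = -Q/2
G = 67/2 (G = -½*(-67) = 67/2 ≈ 33.500)
(b + (1 + A))*0 + G = (0 + (1 + 54))*0 + 67/2 = (0 + 55)*0 + 67/2 = 55*0 + 67/2 = 0 + 67/2 = 67/2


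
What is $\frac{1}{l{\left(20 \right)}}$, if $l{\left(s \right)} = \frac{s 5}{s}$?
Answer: $\frac{1}{5} \approx 0.2$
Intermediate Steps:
$l{\left(s \right)} = 5$ ($l{\left(s \right)} = \frac{5 s}{s} = 5$)
$\frac{1}{l{\left(20 \right)}} = \frac{1}{5}$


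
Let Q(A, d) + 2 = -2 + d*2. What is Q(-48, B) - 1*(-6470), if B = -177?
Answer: 6112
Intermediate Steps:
Q(A, d) = -4 + 2*d (Q(A, d) = -2 + (-2 + d*2) = -2 + (-2 + 2*d) = -4 + 2*d)
Q(-48, B) - 1*(-6470) = (-4 + 2*(-177)) - 1*(-6470) = (-4 - 354) + 6470 = -358 + 6470 = 6112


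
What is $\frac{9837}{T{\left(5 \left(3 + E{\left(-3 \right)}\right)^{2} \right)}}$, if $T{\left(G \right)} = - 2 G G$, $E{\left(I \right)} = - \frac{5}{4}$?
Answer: $- \frac{1259136}{60025} \approx -20.977$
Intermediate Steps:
$E{\left(I \right)} = - \frac{5}{4}$ ($E{\left(I \right)} = \left(-5\right) \frac{1}{4} = - \frac{5}{4}$)
$T{\left(G \right)} = - 2 G^{2}$
$\frac{9837}{T{\left(5 \left(3 + E{\left(-3 \right)}\right)^{2} \right)}} = \frac{9837}{\left(-2\right) \left(5 \left(3 - \frac{5}{4}\right)^{2}\right)^{2}} = \frac{9837}{\left(-2\right) \left(5 \left(\frac{7}{4}\right)^{2}\right)^{2}} = \frac{9837}{\left(-2\right) \left(5 \cdot \frac{49}{16}\right)^{2}} = \frac{9837}{\left(-2\right) \left(\frac{245}{16}\right)^{2}} = \frac{9837}{\left(-2\right) \frac{60025}{256}} = \frac{9837}{- \frac{60025}{128}} = 9837 \left(- \frac{128}{60025}\right) = - \frac{1259136}{60025}$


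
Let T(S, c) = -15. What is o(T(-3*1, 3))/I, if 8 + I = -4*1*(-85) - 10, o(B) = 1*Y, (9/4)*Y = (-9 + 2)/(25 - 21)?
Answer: -1/414 ≈ -0.0024155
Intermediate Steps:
Y = -7/9 (Y = 4*((-9 + 2)/(25 - 21))/9 = 4*(-7/4)/9 = 4*(-7*¼)/9 = (4/9)*(-7/4) = -7/9 ≈ -0.77778)
o(B) = -7/9 (o(B) = 1*(-7/9) = -7/9)
I = 322 (I = -8 + (-4*1*(-85) - 10) = -8 + (-4*(-85) - 10) = -8 + (340 - 10) = -8 + 330 = 322)
o(T(-3*1, 3))/I = -7/9/322 = -7/9*1/322 = -1/414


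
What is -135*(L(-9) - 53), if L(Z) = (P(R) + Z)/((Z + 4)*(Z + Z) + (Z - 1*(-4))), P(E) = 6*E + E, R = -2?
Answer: 122256/17 ≈ 7191.5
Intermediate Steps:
P(E) = 7*E
L(Z) = (-14 + Z)/(4 + Z + 2*Z*(4 + Z)) (L(Z) = (7*(-2) + Z)/((Z + 4)*(Z + Z) + (Z - 1*(-4))) = (-14 + Z)/((4 + Z)*(2*Z) + (Z + 4)) = (-14 + Z)/(2*Z*(4 + Z) + (4 + Z)) = (-14 + Z)/(4 + Z + 2*Z*(4 + Z)))
-135*(L(-9) - 53) = -135*((-14 - 9)/(4 + 2*(-9)² + 9*(-9)) - 53) = -135*(-23/(4 + 2*81 - 81) - 53) = -135*(-23/(4 + 162 - 81) - 53) = -135*(-23/85 - 53) = -135*(-4528/85) = 122256/17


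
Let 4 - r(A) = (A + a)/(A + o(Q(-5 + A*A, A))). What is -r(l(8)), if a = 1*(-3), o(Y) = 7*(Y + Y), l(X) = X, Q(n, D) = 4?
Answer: -251/64 ≈ -3.9219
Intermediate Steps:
o(Y) = 14*Y (o(Y) = 7*(2*Y) = 14*Y)
a = -3
r(A) = 4 - (-3 + A)/(56 + A) (r(A) = 4 - (A - 3)/(A + 14*4) = 4 - (-3 + A)/(A + 56) = 4 - (-3 + A)/(56 + A))
-r(l(8)) = -(227 + 3*8)/(56 + 8) = -(227 + 24)/64 = -251/64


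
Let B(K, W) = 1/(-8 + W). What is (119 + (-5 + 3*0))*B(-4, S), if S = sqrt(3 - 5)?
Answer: -152/11 - 19*I*sqrt(2)/11 ≈ -13.818 - 2.4427*I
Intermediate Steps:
S = I*sqrt(2) (S = sqrt(-2) = I*sqrt(2) ≈ 1.4142*I)
(119 + (-5 + 3*0))*B(-4, S) = (119 + (-5 + 3*0))/(-8 + I*sqrt(2)) = (119 + (-5 + 0))/(-8 + I*sqrt(2)) = (119 - 5)/(-8 + I*sqrt(2)) = 114/(-8 + I*sqrt(2))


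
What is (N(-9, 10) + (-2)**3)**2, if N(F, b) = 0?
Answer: 64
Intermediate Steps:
(N(-9, 10) + (-2)**3)**2 = (0 + (-2)**3)**2 = (0 - 8)**2 = (-8)**2 = 64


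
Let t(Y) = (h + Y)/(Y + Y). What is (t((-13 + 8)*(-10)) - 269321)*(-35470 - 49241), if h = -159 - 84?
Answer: 2281461472323/100 ≈ 2.2815e+10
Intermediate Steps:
h = -243
t(Y) = (-243 + Y)/(2*Y) (t(Y) = (-243 + Y)/(Y + Y) = (-243 + Y)/((2*Y)) = (-243 + Y)*(1/(2*Y)) = (-243 + Y)/(2*Y))
(t((-13 + 8)*(-10)) - 269321)*(-35470 - 49241) = ((-243 + (-13 + 8)*(-10))/(2*(((-13 + 8)*(-10)))) - 269321)*(-35470 - 49241) = ((-243 - 5*(-10))/(2*((-5*(-10)))) - 269321)*(-84711) = ((½)*(-243 + 50)/50 - 269321)*(-84711) = ((½)*(1/50)*(-193) - 269321)*(-84711) = (-193/100 - 269321)*(-84711) = -26932293/100*(-84711) = 2281461472323/100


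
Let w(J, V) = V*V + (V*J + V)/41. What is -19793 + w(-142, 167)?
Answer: 308389/41 ≈ 7521.7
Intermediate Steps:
w(J, V) = V² + V/41 + J*V/41 (w(J, V) = V² + (J*V + V)*(1/41) = V² + (V + J*V)*(1/41) = V² + (V/41 + J*V/41) = V² + V/41 + J*V/41)
-19793 + w(-142, 167) = -19793 + (1/41)*167*(1 - 142 + 41*167) = -19793 + (1/41)*167*(1 - 142 + 6847) = -19793 + (1/41)*167*6706 = -19793 + 1119902/41 = 308389/41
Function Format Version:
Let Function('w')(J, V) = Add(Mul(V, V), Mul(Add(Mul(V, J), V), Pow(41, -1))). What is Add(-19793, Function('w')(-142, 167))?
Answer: Rational(308389, 41) ≈ 7521.7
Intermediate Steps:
Function('w')(J, V) = Add(Pow(V, 2), Mul(Rational(1, 41), V), Mul(Rational(1, 41), J, V)) (Function('w')(J, V) = Add(Pow(V, 2), Mul(Add(Mul(J, V), V), Rational(1, 41))) = Add(Pow(V, 2), Mul(Add(V, Mul(J, V)), Rational(1, 41))) = Add(Pow(V, 2), Add(Mul(Rational(1, 41), V), Mul(Rational(1, 41), J, V))) = Add(Pow(V, 2), Mul(Rational(1, 41), V), Mul(Rational(1, 41), J, V)))
Add(-19793, Function('w')(-142, 167)) = Add(-19793, Mul(Rational(1, 41), 167, Add(1, -142, Mul(41, 167)))) = Add(-19793, Mul(Rational(1, 41), 167, Add(1, -142, 6847))) = Add(-19793, Mul(Rational(1, 41), 167, 6706)) = Add(-19793, Rational(1119902, 41)) = Rational(308389, 41)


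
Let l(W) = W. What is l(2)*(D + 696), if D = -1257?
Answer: -1122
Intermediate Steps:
l(2)*(D + 696) = 2*(-1257 + 696) = 2*(-561) = -1122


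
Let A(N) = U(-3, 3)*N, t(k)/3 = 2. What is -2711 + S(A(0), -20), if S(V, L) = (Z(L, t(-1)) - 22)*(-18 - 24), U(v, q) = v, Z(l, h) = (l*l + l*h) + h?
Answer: -13799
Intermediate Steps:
t(k) = 6 (t(k) = 3*2 = 6)
Z(l, h) = h + l² + h*l (Z(l, h) = (l² + h*l) + h = h + l² + h*l)
A(N) = -3*N
S(V, L) = 672 - 252*L - 42*L² (S(V, L) = ((6 + L² + 6*L) - 22)*(-18 - 24) = (-16 + L² + 6*L)*(-42) = 672 - 252*L - 42*L²)
-2711 + S(A(0), -20) = -2711 + (672 - 252*(-20) - 42*(-20)²) = -2711 + (672 + 5040 - 42*400) = -2711 + (672 + 5040 - 16800) = -2711 - 11088 = -13799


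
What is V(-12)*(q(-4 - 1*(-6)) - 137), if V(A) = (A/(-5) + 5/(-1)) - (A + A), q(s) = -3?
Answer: -2996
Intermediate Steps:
V(A) = -5 - 11*A/5 (V(A) = (A*(-1/5) + 5*(-1)) - 2*A = (-A/5 - 5) - 2*A = (-5 - A/5) - 2*A = -5 - 11*A/5)
V(-12)*(q(-4 - 1*(-6)) - 137) = (-5 - 11/5*(-12))*(-3 - 137) = (-5 + 132/5)*(-140) = (107/5)*(-140) = -2996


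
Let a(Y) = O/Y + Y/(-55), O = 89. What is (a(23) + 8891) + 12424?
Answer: 26967841/1265 ≈ 21318.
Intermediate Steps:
a(Y) = 89/Y - Y/55 (a(Y) = 89/Y + Y/(-55) = 89/Y + Y*(-1/55) = 89/Y - Y/55)
(a(23) + 8891) + 12424 = ((89/23 - 1/55*23) + 8891) + 12424 = ((89*(1/23) - 23/55) + 8891) + 12424 = ((89/23 - 23/55) + 8891) + 12424 = (4366/1265 + 8891) + 12424 = 11251481/1265 + 12424 = 26967841/1265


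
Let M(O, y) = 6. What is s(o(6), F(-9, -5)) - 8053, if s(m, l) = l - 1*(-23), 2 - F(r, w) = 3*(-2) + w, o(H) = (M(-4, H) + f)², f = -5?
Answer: -8017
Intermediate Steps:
o(H) = 1 (o(H) = (6 - 5)² = 1² = 1)
F(r, w) = 8 - w (F(r, w) = 2 - (3*(-2) + w) = 2 - (-6 + w) = 2 + (6 - w) = 8 - w)
s(m, l) = 23 + l (s(m, l) = l + 23 = 23 + l)
s(o(6), F(-9, -5)) - 8053 = (23 + (8 - 1*(-5))) - 8053 = (23 + (8 + 5)) - 8053 = (23 + 13) - 8053 = 36 - 8053 = -8017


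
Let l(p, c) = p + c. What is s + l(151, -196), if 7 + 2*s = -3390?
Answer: -3487/2 ≈ -1743.5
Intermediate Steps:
l(p, c) = c + p
s = -3397/2 (s = -7/2 + (1/2)*(-3390) = -7/2 - 1695 = -3397/2 ≈ -1698.5)
s + l(151, -196) = -3397/2 + (-196 + 151) = -3397/2 - 45 = -3487/2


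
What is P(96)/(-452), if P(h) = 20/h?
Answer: -5/10848 ≈ -0.00046091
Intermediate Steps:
P(96)/(-452) = (20/96)/(-452) = (20*(1/96))*(-1/452) = (5/24)*(-1/452) = -5/10848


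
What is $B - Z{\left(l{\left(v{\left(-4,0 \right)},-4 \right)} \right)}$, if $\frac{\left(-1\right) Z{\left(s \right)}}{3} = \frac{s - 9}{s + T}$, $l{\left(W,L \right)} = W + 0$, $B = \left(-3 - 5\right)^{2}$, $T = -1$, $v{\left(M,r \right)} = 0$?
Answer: $91$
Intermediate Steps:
$B = 64$ ($B = \left(-8\right)^{2} = 64$)
$l{\left(W,L \right)} = W$
$Z{\left(s \right)} = - \frac{3 \left(-9 + s\right)}{-1 + s}$ ($Z{\left(s \right)} = - 3 \frac{s - 9}{s - 1} = - 3 \frac{-9 + s}{-1 + s} = - \frac{3 \left(-9 + s\right)}{-1 + s}$)
$B - Z{\left(l{\left(v{\left(-4,0 \right)},-4 \right)} \right)} = 64 - \frac{3 \left(9 - 0\right)}{-1 + 0} = 64 - \frac{3 \left(9 + 0\right)}{-1} = 64 - 3 \left(-1\right) 9 = 64 - -27 = 64 + 27 = 91$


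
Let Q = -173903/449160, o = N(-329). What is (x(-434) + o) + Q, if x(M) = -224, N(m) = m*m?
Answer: 48516741817/449160 ≈ 1.0802e+5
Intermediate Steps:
N(m) = m²
o = 108241 (o = (-329)² = 108241)
Q = -173903/449160 (Q = -173903*1/449160 = -173903/449160 ≈ -0.38717)
(x(-434) + o) + Q = (-224 + 108241) - 173903/449160 = 108017 - 173903/449160 = 48516741817/449160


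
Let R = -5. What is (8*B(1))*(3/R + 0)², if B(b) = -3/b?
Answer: -216/25 ≈ -8.6400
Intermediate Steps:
(8*B(1))*(3/R + 0)² = (8*(-3/1))*(3/(-5) + 0)² = (8*(-3*1))*(3*(-⅕) + 0)² = (8*(-3))*(-⅗ + 0)² = -24*(-⅗)² = -24*9/25 = -216/25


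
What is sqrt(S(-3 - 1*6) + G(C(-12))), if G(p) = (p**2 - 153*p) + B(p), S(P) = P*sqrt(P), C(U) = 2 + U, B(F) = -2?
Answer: sqrt(1628 - 27*I) ≈ 40.35 - 0.3346*I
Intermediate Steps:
S(P) = P**(3/2)
G(p) = -2 + p**2 - 153*p (G(p) = (p**2 - 153*p) - 2 = -2 + p**2 - 153*p)
sqrt(S(-3 - 1*6) + G(C(-12))) = sqrt((-3 - 1*6)**(3/2) + (-2 + (2 - 12)**2 - 153*(2 - 12))) = sqrt((-3 - 6)**(3/2) + (-2 + (-10)**2 - 153*(-10))) = sqrt((-9)**(3/2) + (-2 + 100 + 1530)) = sqrt(-27*I + 1628) = sqrt(1628 - 27*I)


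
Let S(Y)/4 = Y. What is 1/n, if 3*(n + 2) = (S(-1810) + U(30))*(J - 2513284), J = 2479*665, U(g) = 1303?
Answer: 1/1711338269 ≈ 5.8434e-10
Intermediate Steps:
S(Y) = 4*Y
J = 1648535
n = 1711338269 (n = -2 + ((4*(-1810) + 1303)*(1648535 - 2513284))/3 = -2 + ((-7240 + 1303)*(-864749))/3 = -2 + (-5937*(-864749))/3 = -2 + (⅓)*5134014813 = -2 + 1711338271 = 1711338269)
1/n = 1/1711338269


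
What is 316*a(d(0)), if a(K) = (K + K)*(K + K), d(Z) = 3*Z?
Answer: 0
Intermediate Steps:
a(K) = 4*K² (a(K) = (2*K)*(2*K) = 4*K²)
316*a(d(0)) = 316*(4*(3*0)²) = 316*(4*0²) = 316*(4*0) = 316*0 = 0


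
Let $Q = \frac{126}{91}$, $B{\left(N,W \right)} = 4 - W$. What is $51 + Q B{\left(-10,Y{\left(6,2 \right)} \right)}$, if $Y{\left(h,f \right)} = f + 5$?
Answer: $\frac{609}{13} \approx 46.846$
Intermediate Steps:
$Y{\left(h,f \right)} = 5 + f$
$Q = \frac{18}{13}$ ($Q = 126 \cdot \frac{1}{91} = \frac{18}{13} \approx 1.3846$)
$51 + Q B{\left(-10,Y{\left(6,2 \right)} \right)} = 51 + \frac{18 \left(4 - \left(5 + 2\right)\right)}{13} = 51 + \frac{18 \left(4 - 7\right)}{13} = 51 + \frac{18}{13} \left(-3\right) = 51 - \frac{54}{13} = \frac{609}{13}$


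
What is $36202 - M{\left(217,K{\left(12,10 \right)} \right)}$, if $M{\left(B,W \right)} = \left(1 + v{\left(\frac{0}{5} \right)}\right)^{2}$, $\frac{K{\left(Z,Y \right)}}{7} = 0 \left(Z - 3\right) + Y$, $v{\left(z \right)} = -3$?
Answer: $36198$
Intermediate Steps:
$K{\left(Z,Y \right)} = 7 Y$ ($K{\left(Z,Y \right)} = 7 \left(0 \left(Z - 3\right) + Y\right) = 7 \left(0 \left(-3 + Z\right) + Y\right) = 7 \left(0 + Y\right) = 7 Y$)
$M{\left(B,W \right)} = 4$ ($M{\left(B,W \right)} = \left(1 - 3\right)^{2} = \left(-2\right)^{2} = 4$)
$36202 - M{\left(217,K{\left(12,10 \right)} \right)} = 36202 - 4 = 36198$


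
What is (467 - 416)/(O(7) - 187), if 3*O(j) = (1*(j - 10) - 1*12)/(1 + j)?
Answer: -408/1501 ≈ -0.27182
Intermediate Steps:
O(j) = (-22 + j)/(3*(1 + j)) (O(j) = ((1*(j - 10) - 1*12)/(1 + j))/3 = ((1*(-10 + j) - 12)/(1 + j))/3 = (((-10 + j) - 12)/(1 + j))/3 = ((-22 + j)/(1 + j))/3 = (-22 + j)/(3*(1 + j)))
(467 - 416)/(O(7) - 187) = (467 - 416)/((-22 + 7)/(3*(1 + 7)) - 187) = 51/((⅓)*(-15)/8 - 187) = 51/((⅓)*(⅛)*(-15) - 187) = 51/(-5/8 - 187) = 51/(-1501/8) = 51*(-8/1501) = -408/1501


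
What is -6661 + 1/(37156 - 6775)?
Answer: -202367840/30381 ≈ -6661.0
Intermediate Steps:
-6661 + 1/(37156 - 6775) = -6661 + 1/30381 = -202367840/30381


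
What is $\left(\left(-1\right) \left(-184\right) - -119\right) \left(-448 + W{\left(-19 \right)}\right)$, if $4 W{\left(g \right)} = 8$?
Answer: $-135138$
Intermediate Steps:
$W{\left(g \right)} = 2$ ($W{\left(g \right)} = \frac{1}{4} \cdot 8 = 2$)
$\left(\left(-1\right) \left(-184\right) - -119\right) \left(-448 + W{\left(-19 \right)}\right) = \left(\left(-1\right) \left(-184\right) - -119\right) \left(-448 + 2\right) = \left(184 + 119\right) \left(-446\right) = 303 \left(-446\right) = -135138$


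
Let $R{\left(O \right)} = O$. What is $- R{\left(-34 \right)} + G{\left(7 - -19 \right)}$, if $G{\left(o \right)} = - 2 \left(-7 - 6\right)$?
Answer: $60$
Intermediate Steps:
$G{\left(o \right)} = 26$ ($G{\left(o \right)} = \left(-2\right) \left(-13\right) = 26$)
$- R{\left(-34 \right)} + G{\left(7 - -19 \right)} = \left(-1\right) \left(-34\right) + 26 = 34 + 26 = 60$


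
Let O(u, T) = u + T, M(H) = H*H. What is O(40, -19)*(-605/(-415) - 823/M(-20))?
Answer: -418089/33200 ≈ -12.593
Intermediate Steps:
M(H) = H²
O(u, T) = T + u
O(40, -19)*(-605/(-415) - 823/M(-20)) = (-19 + 40)*(-605/(-415) - 823/((-20)²)) = 21*(-605*(-1/415) - 823/400) = 21*(121/83 - 823*1/400) = 21*(121/83 - 823/400) = 21*(-19909/33200) = -418089/33200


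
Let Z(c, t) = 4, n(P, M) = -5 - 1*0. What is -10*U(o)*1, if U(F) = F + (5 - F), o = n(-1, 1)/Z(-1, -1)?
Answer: -50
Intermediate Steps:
n(P, M) = -5 (n(P, M) = -5 + 0 = -5)
o = -5/4 ≈ -1.2500
U(F) = 5
-10*U(o)*1 = -10*5*1 = -50*1 = -50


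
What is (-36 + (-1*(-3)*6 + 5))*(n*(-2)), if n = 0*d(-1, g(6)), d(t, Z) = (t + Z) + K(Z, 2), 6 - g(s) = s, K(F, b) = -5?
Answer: 0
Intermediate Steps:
g(s) = 6 - s
d(t, Z) = -5 + Z + t (d(t, Z) = (t + Z) - 5 = (Z + t) - 5 = -5 + Z + t)
n = 0 (n = 0*(-5 + (6 - 1*6) - 1) = 0*(-5 + (6 - 6) - 1) = 0*(-5 + 0 - 1) = 0*(-6) = 0)
(-36 + (-1*(-3)*6 + 5))*(n*(-2)) = (-36 + (-1*(-3)*6 + 5))*(0*(-2)) = (-36 + (3*6 + 5))*0 = (-36 + (18 + 5))*0 = (-36 + 23)*0 = -13*0 = 0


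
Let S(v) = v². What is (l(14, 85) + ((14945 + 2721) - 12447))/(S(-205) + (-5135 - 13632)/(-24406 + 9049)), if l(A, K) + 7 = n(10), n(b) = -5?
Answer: 79963899/645396692 ≈ 0.12390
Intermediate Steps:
l(A, K) = -12 (l(A, K) = -7 - 5 = -12)
(l(14, 85) + ((14945 + 2721) - 12447))/(S(-205) + (-5135 - 13632)/(-24406 + 9049)) = (-12 + ((14945 + 2721) - 12447))/((-205)² + (-5135 - 13632)/(-24406 + 9049)) = (-12 + (17666 - 12447))/(42025 - 18767/(-15357)) = (-12 + 5219)/(42025 - 18767*(-1/15357)) = 5207/(42025 + 18767/15357) = 5207/(645396692/15357) = 5207*(15357/645396692) = 79963899/645396692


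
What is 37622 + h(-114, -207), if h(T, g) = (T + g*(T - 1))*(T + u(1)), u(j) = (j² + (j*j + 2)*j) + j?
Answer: -2544697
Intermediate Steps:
u(j) = j + j² + j*(2 + j²) (u(j) = (j² + (j² + 2)*j) + j = (j² + (2 + j²)*j) + j = (j² + j*(2 + j²)) + j = j + j² + j*(2 + j²))
h(T, g) = (5 + T)*(T + g*(-1 + T)) (h(T, g) = (T + g*(T - 1))*(T + 1*(3 + 1 + 1²)) = (T + g*(-1 + T))*(T + 1*(3 + 1 + 1)) = (T + g*(-1 + T))*(T + 1*5) = (T + g*(-1 + T))*(T + 5) = (T + g*(-1 + T))*(5 + T) = (5 + T)*(T + g*(-1 + T)))
37622 + h(-114, -207) = 37622 + ((-114)² - 5*(-207) + 5*(-114) - 207*(-114)² + 4*(-114)*(-207)) = 37622 + (12996 + 1035 - 570 - 207*12996 + 94392) = 37622 + (12996 + 1035 - 570 - 2690172 + 94392) = 37622 - 2582319 = -2544697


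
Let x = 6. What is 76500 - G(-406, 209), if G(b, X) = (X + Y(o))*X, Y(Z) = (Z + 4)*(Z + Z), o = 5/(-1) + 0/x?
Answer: 30729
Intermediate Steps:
o = -5 (o = 5/(-1) + 0/6 = 5*(-1) + 0*(1/6) = -5 + 0 = -5)
Y(Z) = 2*Z*(4 + Z) (Y(Z) = (4 + Z)*(2*Z) = 2*Z*(4 + Z))
G(b, X) = X*(10 + X) (G(b, X) = (X + 2*(-5)*(4 - 5))*X = (X + 2*(-5)*(-1))*X = (X + 10)*X = (10 + X)*X = X*(10 + X))
76500 - G(-406, 209) = 76500 - 209*(10 + 209) = 76500 - 209*219 = 76500 - 1*45771 = 76500 - 45771 = 30729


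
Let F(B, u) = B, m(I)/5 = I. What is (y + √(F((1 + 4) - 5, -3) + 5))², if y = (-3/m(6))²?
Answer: 50001/10000 + √5/50 ≈ 5.0448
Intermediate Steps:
m(I) = 5*I
y = 1/100 (y = (-3/(5*6))² = (-3/30)² = (-3*1/30)² = (-⅒)² = 1/100 ≈ 0.010000)
(y + √(F((1 + 4) - 5, -3) + 5))² = (1/100 + √(((1 + 4) - 5) + 5))² = (1/100 + √((5 - 5) + 5))² = (1/100 + √(0 + 5))² = (1/100 + √5)²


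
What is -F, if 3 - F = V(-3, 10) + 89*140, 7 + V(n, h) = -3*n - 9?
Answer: 12450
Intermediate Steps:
V(n, h) = -16 - 3*n (V(n, h) = -7 + (-3*n - 9) = -7 + (-9 - 3*n) = -16 - 3*n)
F = -12450 (F = 3 - ((-16 - 3*(-3)) + 89*140) = 3 - ((-16 + 9) + 12460) = 3 - (-7 + 12460) = 3 - 1*12453 = 3 - 12453 = -12450)
-F = -1*(-12450) = 12450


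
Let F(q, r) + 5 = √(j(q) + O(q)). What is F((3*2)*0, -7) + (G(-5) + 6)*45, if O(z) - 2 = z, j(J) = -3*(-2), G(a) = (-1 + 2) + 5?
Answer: 535 + 2*√2 ≈ 537.83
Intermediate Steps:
G(a) = 6 (G(a) = 1 + 5 = 6)
j(J) = 6
O(z) = 2 + z
F(q, r) = -5 + √(8 + q) (F(q, r) = -5 + √(6 + (2 + q)) = -5 + √(8 + q))
F((3*2)*0, -7) + (G(-5) + 6)*45 = (-5 + √(8 + (3*2)*0)) + (6 + 6)*45 = (-5 + √(8 + 6*0)) + 12*45 = (-5 + √(8 + 0)) + 540 = (-5 + √8) + 540 = (-5 + 2*√2) + 540 = 535 + 2*√2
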